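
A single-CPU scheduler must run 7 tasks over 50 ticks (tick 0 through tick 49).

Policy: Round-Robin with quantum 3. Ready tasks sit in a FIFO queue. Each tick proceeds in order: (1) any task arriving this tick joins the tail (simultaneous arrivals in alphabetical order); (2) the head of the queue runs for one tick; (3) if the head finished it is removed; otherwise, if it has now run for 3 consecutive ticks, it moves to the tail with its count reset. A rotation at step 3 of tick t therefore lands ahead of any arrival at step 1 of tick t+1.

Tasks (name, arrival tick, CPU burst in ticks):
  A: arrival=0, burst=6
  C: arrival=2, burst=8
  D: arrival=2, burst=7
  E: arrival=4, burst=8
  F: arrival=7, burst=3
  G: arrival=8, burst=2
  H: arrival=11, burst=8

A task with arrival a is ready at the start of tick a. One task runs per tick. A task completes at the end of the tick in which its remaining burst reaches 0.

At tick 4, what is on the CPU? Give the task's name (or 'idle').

t=0: queue=[A] q_used=0 → run A
t=1: queue=[A] q_used=1 → run A
t=2: queue=[A,C,D] q_used=2 → run A
t=3: queue=[C,D,A] q_used=0 → run C
t=4: queue=[C,D,A,E] q_used=1 → run C
t=5: queue=[C,D,A,E] q_used=2 → run C
t=6: queue=[D,A,E,C] q_used=0 → run D
t=7: queue=[D,A,E,C,F] q_used=1 → run D
t=8: queue=[D,A,E,C,F,G] q_used=2 → run D
t=9: queue=[A,E,C,F,G,D] q_used=0 → run A
t=10: queue=[A,E,C,F,G,D] q_used=1 → run A
t=11: queue=[A,E,C,F,G,D,H] q_used=2 → run A
t=12: queue=[E,C,F,G,D,H] q_used=0 → run E
t=13: queue=[E,C,F,G,D,H] q_used=1 → run E
t=14: queue=[E,C,F,G,D,H] q_used=2 → run E
t=15: queue=[C,F,G,D,H,E] q_used=0 → run C
t=16: queue=[C,F,G,D,H,E] q_used=1 → run C
t=17: queue=[C,F,G,D,H,E] q_used=2 → run C
t=18: queue=[F,G,D,H,E,C] q_used=0 → run F
t=19: queue=[F,G,D,H,E,C] q_used=1 → run F
t=20: queue=[F,G,D,H,E,C] q_used=2 → run F
t=21: queue=[G,D,H,E,C] q_used=0 → run G
t=22: queue=[G,D,H,E,C] q_used=1 → run G
t=23: queue=[D,H,E,C] q_used=0 → run D
t=24: queue=[D,H,E,C] q_used=1 → run D
t=25: queue=[D,H,E,C] q_used=2 → run D
t=26: queue=[H,E,C,D] q_used=0 → run H
t=27: queue=[H,E,C,D] q_used=1 → run H
t=28: queue=[H,E,C,D] q_used=2 → run H
t=29: queue=[E,C,D,H] q_used=0 → run E
t=30: queue=[E,C,D,H] q_used=1 → run E
t=31: queue=[E,C,D,H] q_used=2 → run E
t=32: queue=[C,D,H,E] q_used=0 → run C
t=33: queue=[C,D,H,E] q_used=1 → run C
t=34: queue=[D,H,E] q_used=0 → run D
t=35: queue=[H,E] q_used=0 → run H
t=36: queue=[H,E] q_used=1 → run H
t=37: queue=[H,E] q_used=2 → run H
t=38: queue=[E,H] q_used=0 → run E
t=39: queue=[E,H] q_used=1 → run E
t=40: queue=[H] q_used=0 → run H
t=41: queue=[H] q_used=1 → run H
t=42: (idle)
t=43: (idle)
t=44: (idle)
t=45: (idle)
t=46: (idle)
t=47: (idle)
t=48: (idle)
t=49: (idle)

running at tick 4 = C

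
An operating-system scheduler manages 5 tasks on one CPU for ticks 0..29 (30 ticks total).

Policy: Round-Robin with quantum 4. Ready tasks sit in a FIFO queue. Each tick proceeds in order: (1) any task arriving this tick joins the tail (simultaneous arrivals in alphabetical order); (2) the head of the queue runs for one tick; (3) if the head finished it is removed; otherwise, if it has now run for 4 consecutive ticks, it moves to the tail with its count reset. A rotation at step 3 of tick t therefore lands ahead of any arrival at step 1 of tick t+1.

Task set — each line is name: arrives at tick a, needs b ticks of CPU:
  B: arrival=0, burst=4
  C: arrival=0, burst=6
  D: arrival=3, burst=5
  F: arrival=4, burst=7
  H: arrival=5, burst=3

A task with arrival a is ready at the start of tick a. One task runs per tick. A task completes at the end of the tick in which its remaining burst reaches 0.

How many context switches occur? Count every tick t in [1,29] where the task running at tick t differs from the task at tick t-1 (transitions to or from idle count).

context switches = 8

t=0: queue=[B,C] q_used=0 → run B
t=1: queue=[B,C] q_used=1 → run B
t=2: queue=[B,C] q_used=2 → run B
t=3: queue=[B,C,D] q_used=3 → run B
t=4: queue=[C,D,F] q_used=0 → run C
t=5: queue=[C,D,F,H] q_used=1 → run C
t=6: queue=[C,D,F,H] q_used=2 → run C
t=7: queue=[C,D,F,H] q_used=3 → run C
t=8: queue=[D,F,H,C] q_used=0 → run D
t=9: queue=[D,F,H,C] q_used=1 → run D
t=10: queue=[D,F,H,C] q_used=2 → run D
t=11: queue=[D,F,H,C] q_used=3 → run D
t=12: queue=[F,H,C,D] q_used=0 → run F
t=13: queue=[F,H,C,D] q_used=1 → run F
t=14: queue=[F,H,C,D] q_used=2 → run F
t=15: queue=[F,H,C,D] q_used=3 → run F
t=16: queue=[H,C,D,F] q_used=0 → run H
t=17: queue=[H,C,D,F] q_used=1 → run H
t=18: queue=[H,C,D,F] q_used=2 → run H
t=19: queue=[C,D,F] q_used=0 → run C
t=20: queue=[C,D,F] q_used=1 → run C
t=21: queue=[D,F] q_used=0 → run D
t=22: queue=[F] q_used=0 → run F
t=23: queue=[F] q_used=1 → run F
t=24: queue=[F] q_used=2 → run F
t=25: (idle)
t=26: (idle)
t=27: (idle)
t=28: (idle)
t=29: (idle)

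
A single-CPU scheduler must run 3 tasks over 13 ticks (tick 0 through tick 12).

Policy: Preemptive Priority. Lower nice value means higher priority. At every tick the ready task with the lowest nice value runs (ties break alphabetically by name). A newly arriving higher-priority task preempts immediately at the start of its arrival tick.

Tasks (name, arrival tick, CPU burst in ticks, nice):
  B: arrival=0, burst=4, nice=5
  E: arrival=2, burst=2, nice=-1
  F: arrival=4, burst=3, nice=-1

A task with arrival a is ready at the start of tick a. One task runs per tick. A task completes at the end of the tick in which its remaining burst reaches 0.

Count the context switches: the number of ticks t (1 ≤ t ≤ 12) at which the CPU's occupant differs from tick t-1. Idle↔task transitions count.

t=0: ready={B} → run B
t=1: ready={B} → run B
t=2: ready={B,E} → run E
t=3: ready={B,E} → run E
t=4: ready={B,F} → run F
t=5: ready={B,F} → run F
t=6: ready={B,F} → run F
t=7: ready={B} → run B
t=8: ready={B} → run B
t=9: (idle)
t=10: (idle)
t=11: (idle)
t=12: (idle)

context switches = 4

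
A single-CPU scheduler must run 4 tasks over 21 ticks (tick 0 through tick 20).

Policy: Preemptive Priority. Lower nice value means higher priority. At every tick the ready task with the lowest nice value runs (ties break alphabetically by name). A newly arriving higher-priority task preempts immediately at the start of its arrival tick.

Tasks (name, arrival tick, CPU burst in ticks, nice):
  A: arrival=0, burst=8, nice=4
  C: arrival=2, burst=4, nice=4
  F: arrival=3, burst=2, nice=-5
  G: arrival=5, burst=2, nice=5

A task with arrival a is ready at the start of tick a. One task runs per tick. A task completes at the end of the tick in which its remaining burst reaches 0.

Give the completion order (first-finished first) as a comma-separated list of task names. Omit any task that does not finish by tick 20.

completion order = F, A, C, G

t=0: ready={A} → run A
t=1: ready={A} → run A
t=2: ready={A,C} → run A
t=3: ready={A,C,F} → run F
t=4: ready={A,C,F} → run F
t=5: ready={A,C,G} → run A
t=6: ready={A,C,G} → run A
t=7: ready={A,C,G} → run A
t=8: ready={A,C,G} → run A
t=9: ready={A,C,G} → run A
t=10: ready={C,G} → run C
t=11: ready={C,G} → run C
t=12: ready={C,G} → run C
t=13: ready={C,G} → run C
t=14: ready={G} → run G
t=15: ready={G} → run G
t=16: (idle)
t=17: (idle)
t=18: (idle)
t=19: (idle)
t=20: (idle)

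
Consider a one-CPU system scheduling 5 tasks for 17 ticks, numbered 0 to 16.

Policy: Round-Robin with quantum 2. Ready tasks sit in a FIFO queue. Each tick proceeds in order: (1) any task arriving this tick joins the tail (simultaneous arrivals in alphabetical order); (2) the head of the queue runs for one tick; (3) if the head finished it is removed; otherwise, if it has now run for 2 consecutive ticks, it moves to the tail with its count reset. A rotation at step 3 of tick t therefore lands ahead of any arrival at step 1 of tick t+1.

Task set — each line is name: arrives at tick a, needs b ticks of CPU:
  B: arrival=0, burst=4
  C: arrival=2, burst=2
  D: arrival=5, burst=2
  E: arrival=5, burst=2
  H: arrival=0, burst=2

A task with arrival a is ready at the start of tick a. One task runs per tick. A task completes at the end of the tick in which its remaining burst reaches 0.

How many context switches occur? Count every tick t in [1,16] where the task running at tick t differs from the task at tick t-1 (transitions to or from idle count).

t=0: queue=[B,H] q_used=0 → run B
t=1: queue=[B,H] q_used=1 → run B
t=2: queue=[H,B,C] q_used=0 → run H
t=3: queue=[H,B,C] q_used=1 → run H
t=4: queue=[B,C] q_used=0 → run B
t=5: queue=[B,C,D,E] q_used=1 → run B
t=6: queue=[C,D,E] q_used=0 → run C
t=7: queue=[C,D,E] q_used=1 → run C
t=8: queue=[D,E] q_used=0 → run D
t=9: queue=[D,E] q_used=1 → run D
t=10: queue=[E] q_used=0 → run E
t=11: queue=[E] q_used=1 → run E
t=12: (idle)
t=13: (idle)
t=14: (idle)
t=15: (idle)
t=16: (idle)

context switches = 6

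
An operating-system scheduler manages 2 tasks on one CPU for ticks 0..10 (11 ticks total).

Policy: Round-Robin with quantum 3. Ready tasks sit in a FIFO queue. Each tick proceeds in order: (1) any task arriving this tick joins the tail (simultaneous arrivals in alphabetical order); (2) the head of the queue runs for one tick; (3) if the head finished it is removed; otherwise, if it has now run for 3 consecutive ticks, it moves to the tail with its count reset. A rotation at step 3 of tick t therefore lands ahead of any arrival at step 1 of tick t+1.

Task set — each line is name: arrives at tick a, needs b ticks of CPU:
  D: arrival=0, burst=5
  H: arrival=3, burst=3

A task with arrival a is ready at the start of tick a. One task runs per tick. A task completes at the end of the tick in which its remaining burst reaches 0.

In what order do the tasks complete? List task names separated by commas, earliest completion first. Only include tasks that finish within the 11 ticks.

completion order = D, H

t=0: queue=[D] q_used=0 → run D
t=1: queue=[D] q_used=1 → run D
t=2: queue=[D] q_used=2 → run D
t=3: queue=[D,H] q_used=0 → run D
t=4: queue=[D,H] q_used=1 → run D
t=5: queue=[H] q_used=0 → run H
t=6: queue=[H] q_used=1 → run H
t=7: queue=[H] q_used=2 → run H
t=8: (idle)
t=9: (idle)
t=10: (idle)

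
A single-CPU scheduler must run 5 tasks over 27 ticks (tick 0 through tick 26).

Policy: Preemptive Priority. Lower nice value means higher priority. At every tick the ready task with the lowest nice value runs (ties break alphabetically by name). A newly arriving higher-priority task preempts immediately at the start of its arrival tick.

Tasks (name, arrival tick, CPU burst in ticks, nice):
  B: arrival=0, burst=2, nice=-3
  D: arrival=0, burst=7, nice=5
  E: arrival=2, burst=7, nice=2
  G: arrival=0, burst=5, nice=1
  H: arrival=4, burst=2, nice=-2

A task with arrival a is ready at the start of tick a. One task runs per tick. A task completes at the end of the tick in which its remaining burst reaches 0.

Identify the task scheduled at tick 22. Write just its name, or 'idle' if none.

running at tick 22 = D

t=0: ready={B,D,G} → run B
t=1: ready={B,D,G} → run B
t=2: ready={D,E,G} → run G
t=3: ready={D,E,G} → run G
t=4: ready={D,E,G,H} → run H
t=5: ready={D,E,G,H} → run H
t=6: ready={D,E,G} → run G
t=7: ready={D,E,G} → run G
t=8: ready={D,E,G} → run G
t=9: ready={D,E} → run E
t=10: ready={D,E} → run E
t=11: ready={D,E} → run E
t=12: ready={D,E} → run E
t=13: ready={D,E} → run E
t=14: ready={D,E} → run E
t=15: ready={D,E} → run E
t=16: ready={D} → run D
t=17: ready={D} → run D
t=18: ready={D} → run D
t=19: ready={D} → run D
t=20: ready={D} → run D
t=21: ready={D} → run D
t=22: ready={D} → run D
t=23: (idle)
t=24: (idle)
t=25: (idle)
t=26: (idle)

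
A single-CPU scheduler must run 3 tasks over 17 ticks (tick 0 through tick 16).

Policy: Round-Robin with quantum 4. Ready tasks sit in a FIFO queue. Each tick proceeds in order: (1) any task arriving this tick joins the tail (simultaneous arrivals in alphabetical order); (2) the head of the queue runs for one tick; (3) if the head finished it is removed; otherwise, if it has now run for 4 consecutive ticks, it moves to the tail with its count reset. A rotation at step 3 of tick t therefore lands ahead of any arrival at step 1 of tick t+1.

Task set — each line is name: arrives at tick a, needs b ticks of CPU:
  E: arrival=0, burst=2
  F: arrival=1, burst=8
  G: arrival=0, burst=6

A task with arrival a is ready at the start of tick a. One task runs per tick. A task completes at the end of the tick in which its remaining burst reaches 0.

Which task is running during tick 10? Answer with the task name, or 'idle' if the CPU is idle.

running at tick 10 = G

t=0: queue=[E,G] q_used=0 → run E
t=1: queue=[E,G,F] q_used=1 → run E
t=2: queue=[G,F] q_used=0 → run G
t=3: queue=[G,F] q_used=1 → run G
t=4: queue=[G,F] q_used=2 → run G
t=5: queue=[G,F] q_used=3 → run G
t=6: queue=[F,G] q_used=0 → run F
t=7: queue=[F,G] q_used=1 → run F
t=8: queue=[F,G] q_used=2 → run F
t=9: queue=[F,G] q_used=3 → run F
t=10: queue=[G,F] q_used=0 → run G
t=11: queue=[G,F] q_used=1 → run G
t=12: queue=[F] q_used=0 → run F
t=13: queue=[F] q_used=1 → run F
t=14: queue=[F] q_used=2 → run F
t=15: queue=[F] q_used=3 → run F
t=16: (idle)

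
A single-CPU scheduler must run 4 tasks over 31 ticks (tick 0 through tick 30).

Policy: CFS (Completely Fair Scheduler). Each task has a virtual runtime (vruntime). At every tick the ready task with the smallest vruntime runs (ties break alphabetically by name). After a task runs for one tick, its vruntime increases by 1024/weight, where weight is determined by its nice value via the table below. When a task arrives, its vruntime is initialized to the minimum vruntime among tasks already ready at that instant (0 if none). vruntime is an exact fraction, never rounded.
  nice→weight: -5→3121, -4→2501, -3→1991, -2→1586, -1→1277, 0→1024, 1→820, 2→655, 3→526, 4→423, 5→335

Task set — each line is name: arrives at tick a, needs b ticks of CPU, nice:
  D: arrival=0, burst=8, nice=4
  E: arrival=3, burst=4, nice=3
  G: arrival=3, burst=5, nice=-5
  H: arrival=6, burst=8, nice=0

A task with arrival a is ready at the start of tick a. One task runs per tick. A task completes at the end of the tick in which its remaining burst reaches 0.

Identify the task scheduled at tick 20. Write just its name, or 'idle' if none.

running at tick 20 = E

t=0: vr[D=0] → run D
t=1: vr[D=1024/423] → run D
t=2: vr[D=2048/423] → run D
t=3: vr[D=1024/141 E=1024/141 G=1024/141] → run D
t=4: vr[D=4096/423 E=1024/141 G=1024/141] → run E
t=5: vr[D=4096/423 E=341504/37083 G=1024/141] → run G
t=6: vr[D=4096/423 E=341504/37083 G=3340288/440061 H=3340288/440061] → run G
t=7: vr[D=4096/423 E=341504/37083 G=3484672/440061 H=3340288/440061] → run H
t=8: vr[D=4096/423 E=341504/37083 G=3484672/440061 H=3780349/440061] → run G
t=9: vr[D=4096/423 E=341504/37083 G=3629056/440061 H=3780349/440061] → run G
t=10: vr[D=4096/423 E=341504/37083 G=3773440/440061 H=3780349/440061] → run G
t=11: vr[D=4096/423 E=341504/37083 H=3780349/440061] → run H
t=12: vr[D=4096/423 E=341504/37083 H=4220410/440061] → run E
t=13: vr[D=4096/423 E=413696/37083 H=4220410/440061] → run H
t=14: vr[D=4096/423 E=413696/37083 H=4660471/440061] → run D
t=15: vr[D=5120/423 E=413696/37083 H=4660471/440061] → run H
t=16: vr[D=5120/423 E=413696/37083 H=5100532/440061] → run E
t=17: vr[D=5120/423 E=485888/37083 H=5100532/440061] → run H
t=18: vr[D=5120/423 E=485888/37083 H=5540593/440061] → run D
t=19: vr[D=2048/141 E=485888/37083 H=5540593/440061] → run H
t=20: vr[D=2048/141 E=485888/37083 H=5980654/440061] → run E
t=21: vr[D=2048/141 H=5980654/440061] → run H
t=22: vr[D=2048/141 H=6420715/440061] → run D
t=23: vr[D=7168/423 H=6420715/440061] → run H
t=24: vr[D=7168/423] → run D
t=25: (idle)
t=26: (idle)
t=27: (idle)
t=28: (idle)
t=29: (idle)
t=30: (idle)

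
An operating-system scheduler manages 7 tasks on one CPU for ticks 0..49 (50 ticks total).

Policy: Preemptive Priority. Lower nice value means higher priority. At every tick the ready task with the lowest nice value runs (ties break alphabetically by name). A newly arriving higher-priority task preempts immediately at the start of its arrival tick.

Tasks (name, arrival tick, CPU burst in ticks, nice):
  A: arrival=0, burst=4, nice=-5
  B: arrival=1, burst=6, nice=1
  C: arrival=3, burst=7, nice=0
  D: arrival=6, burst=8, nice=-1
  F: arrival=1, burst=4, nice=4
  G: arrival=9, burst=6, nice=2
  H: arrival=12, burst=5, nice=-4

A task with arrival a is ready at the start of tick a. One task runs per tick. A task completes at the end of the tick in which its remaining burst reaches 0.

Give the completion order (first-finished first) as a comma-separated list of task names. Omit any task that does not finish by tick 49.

t=0: ready={A} → run A
t=1: ready={A,B,F} → run A
t=2: ready={A,B,F} → run A
t=3: ready={A,B,C,F} → run A
t=4: ready={B,C,F} → run C
t=5: ready={B,C,F} → run C
t=6: ready={B,C,D,F} → run D
t=7: ready={B,C,D,F} → run D
t=8: ready={B,C,D,F} → run D
t=9: ready={B,C,D,F,G} → run D
t=10: ready={B,C,D,F,G} → run D
t=11: ready={B,C,D,F,G} → run D
t=12: ready={B,C,D,F,G,H} → run H
t=13: ready={B,C,D,F,G,H} → run H
t=14: ready={B,C,D,F,G,H} → run H
t=15: ready={B,C,D,F,G,H} → run H
t=16: ready={B,C,D,F,G,H} → run H
t=17: ready={B,C,D,F,G} → run D
t=18: ready={B,C,D,F,G} → run D
t=19: ready={B,C,F,G} → run C
t=20: ready={B,C,F,G} → run C
t=21: ready={B,C,F,G} → run C
t=22: ready={B,C,F,G} → run C
t=23: ready={B,C,F,G} → run C
t=24: ready={B,F,G} → run B
t=25: ready={B,F,G} → run B
t=26: ready={B,F,G} → run B
t=27: ready={B,F,G} → run B
t=28: ready={B,F,G} → run B
t=29: ready={B,F,G} → run B
t=30: ready={F,G} → run G
t=31: ready={F,G} → run G
t=32: ready={F,G} → run G
t=33: ready={F,G} → run G
t=34: ready={F,G} → run G
t=35: ready={F,G} → run G
t=36: ready={F} → run F
t=37: ready={F} → run F
t=38: ready={F} → run F
t=39: ready={F} → run F
t=40: (idle)
t=41: (idle)
t=42: (idle)
t=43: (idle)
t=44: (idle)
t=45: (idle)
t=46: (idle)
t=47: (idle)
t=48: (idle)
t=49: (idle)

completion order = A, H, D, C, B, G, F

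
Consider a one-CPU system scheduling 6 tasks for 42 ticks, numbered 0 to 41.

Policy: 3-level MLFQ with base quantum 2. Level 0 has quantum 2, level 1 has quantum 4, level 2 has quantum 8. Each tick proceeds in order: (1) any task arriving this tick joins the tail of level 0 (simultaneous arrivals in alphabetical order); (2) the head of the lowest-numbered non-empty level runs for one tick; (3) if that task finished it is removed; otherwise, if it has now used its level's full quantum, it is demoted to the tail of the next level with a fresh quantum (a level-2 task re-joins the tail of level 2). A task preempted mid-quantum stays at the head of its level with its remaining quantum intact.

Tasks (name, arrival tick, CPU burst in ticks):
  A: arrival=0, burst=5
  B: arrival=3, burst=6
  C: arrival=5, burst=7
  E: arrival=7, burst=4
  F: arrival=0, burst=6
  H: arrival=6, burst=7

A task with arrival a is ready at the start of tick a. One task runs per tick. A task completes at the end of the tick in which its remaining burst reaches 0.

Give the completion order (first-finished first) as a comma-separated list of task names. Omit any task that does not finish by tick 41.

completion order = A, F, B, E, C, H

t=0: L0/L1/L2 = AF/-/- → run A
t=1: L0/L1/L2 = AF/-/- → run A
t=2: L0/L1/L2 = F/A/- → run F
t=3: L0/L1/L2 = FB/A/- → run F
t=4: L0/L1/L2 = B/AF/- → run B
t=5: L0/L1/L2 = BC/AF/- → run B
t=6: L0/L1/L2 = CH/AFB/- → run C
t=7: L0/L1/L2 = CHE/AFB/- → run C
t=8: L0/L1/L2 = HE/AFBC/- → run H
t=9: L0/L1/L2 = HE/AFBC/- → run H
t=10: L0/L1/L2 = E/AFBCH/- → run E
t=11: L0/L1/L2 = E/AFBCH/- → run E
t=12: L0/L1/L2 = -/AFBCHE/- → run A
t=13: L0/L1/L2 = -/AFBCHE/- → run A
t=14: L0/L1/L2 = -/AFBCHE/- → run A
t=15: L0/L1/L2 = -/FBCHE/- → run F
t=16: L0/L1/L2 = -/FBCHE/- → run F
t=17: L0/L1/L2 = -/FBCHE/- → run F
t=18: L0/L1/L2 = -/FBCHE/- → run F
t=19: L0/L1/L2 = -/BCHE/- → run B
t=20: L0/L1/L2 = -/BCHE/- → run B
t=21: L0/L1/L2 = -/BCHE/- → run B
t=22: L0/L1/L2 = -/BCHE/- → run B
t=23: L0/L1/L2 = -/CHE/- → run C
t=24: L0/L1/L2 = -/CHE/- → run C
t=25: L0/L1/L2 = -/CHE/- → run C
t=26: L0/L1/L2 = -/CHE/- → run C
t=27: L0/L1/L2 = -/HE/C → run H
t=28: L0/L1/L2 = -/HE/C → run H
t=29: L0/L1/L2 = -/HE/C → run H
t=30: L0/L1/L2 = -/HE/C → run H
t=31: L0/L1/L2 = -/E/CH → run E
t=32: L0/L1/L2 = -/E/CH → run E
t=33: L0/L1/L2 = -/-/CH → run C
t=34: L0/L1/L2 = -/-/H → run H
t=35: (idle)
t=36: (idle)
t=37: (idle)
t=38: (idle)
t=39: (idle)
t=40: (idle)
t=41: (idle)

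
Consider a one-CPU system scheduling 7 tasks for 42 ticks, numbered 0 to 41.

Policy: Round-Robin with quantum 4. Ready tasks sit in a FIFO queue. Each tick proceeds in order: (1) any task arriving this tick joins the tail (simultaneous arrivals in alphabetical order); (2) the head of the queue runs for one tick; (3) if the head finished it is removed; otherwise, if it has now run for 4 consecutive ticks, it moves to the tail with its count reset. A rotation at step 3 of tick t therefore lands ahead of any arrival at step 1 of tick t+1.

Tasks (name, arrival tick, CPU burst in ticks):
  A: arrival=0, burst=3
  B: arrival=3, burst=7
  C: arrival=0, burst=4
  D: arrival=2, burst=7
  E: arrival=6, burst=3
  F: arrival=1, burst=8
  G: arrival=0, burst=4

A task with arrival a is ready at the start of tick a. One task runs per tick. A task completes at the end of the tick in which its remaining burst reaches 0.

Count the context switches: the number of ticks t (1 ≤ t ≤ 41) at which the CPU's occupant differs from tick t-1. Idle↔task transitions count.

context switches = 10

t=0: queue=[A,C,G] q_used=0 → run A
t=1: queue=[A,C,G,F] q_used=1 → run A
t=2: queue=[A,C,G,F,D] q_used=2 → run A
t=3: queue=[C,G,F,D,B] q_used=0 → run C
t=4: queue=[C,G,F,D,B] q_used=1 → run C
t=5: queue=[C,G,F,D,B] q_used=2 → run C
t=6: queue=[C,G,F,D,B,E] q_used=3 → run C
t=7: queue=[G,F,D,B,E] q_used=0 → run G
t=8: queue=[G,F,D,B,E] q_used=1 → run G
t=9: queue=[G,F,D,B,E] q_used=2 → run G
t=10: queue=[G,F,D,B,E] q_used=3 → run G
t=11: queue=[F,D,B,E] q_used=0 → run F
t=12: queue=[F,D,B,E] q_used=1 → run F
t=13: queue=[F,D,B,E] q_used=2 → run F
t=14: queue=[F,D,B,E] q_used=3 → run F
t=15: queue=[D,B,E,F] q_used=0 → run D
t=16: queue=[D,B,E,F] q_used=1 → run D
t=17: queue=[D,B,E,F] q_used=2 → run D
t=18: queue=[D,B,E,F] q_used=3 → run D
t=19: queue=[B,E,F,D] q_used=0 → run B
t=20: queue=[B,E,F,D] q_used=1 → run B
t=21: queue=[B,E,F,D] q_used=2 → run B
t=22: queue=[B,E,F,D] q_used=3 → run B
t=23: queue=[E,F,D,B] q_used=0 → run E
t=24: queue=[E,F,D,B] q_used=1 → run E
t=25: queue=[E,F,D,B] q_used=2 → run E
t=26: queue=[F,D,B] q_used=0 → run F
t=27: queue=[F,D,B] q_used=1 → run F
t=28: queue=[F,D,B] q_used=2 → run F
t=29: queue=[F,D,B] q_used=3 → run F
t=30: queue=[D,B] q_used=0 → run D
t=31: queue=[D,B] q_used=1 → run D
t=32: queue=[D,B] q_used=2 → run D
t=33: queue=[B] q_used=0 → run B
t=34: queue=[B] q_used=1 → run B
t=35: queue=[B] q_used=2 → run B
t=36: (idle)
t=37: (idle)
t=38: (idle)
t=39: (idle)
t=40: (idle)
t=41: (idle)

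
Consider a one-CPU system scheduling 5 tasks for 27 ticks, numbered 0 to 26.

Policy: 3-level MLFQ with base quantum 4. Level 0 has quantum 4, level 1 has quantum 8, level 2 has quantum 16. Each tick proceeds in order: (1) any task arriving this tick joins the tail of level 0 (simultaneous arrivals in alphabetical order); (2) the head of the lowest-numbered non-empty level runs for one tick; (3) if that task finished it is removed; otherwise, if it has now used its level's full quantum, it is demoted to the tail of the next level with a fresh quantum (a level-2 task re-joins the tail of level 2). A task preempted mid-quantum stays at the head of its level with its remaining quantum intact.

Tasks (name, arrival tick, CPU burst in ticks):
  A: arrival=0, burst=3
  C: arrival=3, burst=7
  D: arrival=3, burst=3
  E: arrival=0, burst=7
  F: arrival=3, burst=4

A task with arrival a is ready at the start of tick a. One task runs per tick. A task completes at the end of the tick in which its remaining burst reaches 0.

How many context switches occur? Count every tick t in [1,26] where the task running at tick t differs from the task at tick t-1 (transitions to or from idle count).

context switches = 7

t=0: L0/L1/L2 = AE/-/- → run A
t=1: L0/L1/L2 = AE/-/- → run A
t=2: L0/L1/L2 = AE/-/- → run A
t=3: L0/L1/L2 = ECDF/-/- → run E
t=4: L0/L1/L2 = ECDF/-/- → run E
t=5: L0/L1/L2 = ECDF/-/- → run E
t=6: L0/L1/L2 = ECDF/-/- → run E
t=7: L0/L1/L2 = CDF/E/- → run C
t=8: L0/L1/L2 = CDF/E/- → run C
t=9: L0/L1/L2 = CDF/E/- → run C
t=10: L0/L1/L2 = CDF/E/- → run C
t=11: L0/L1/L2 = DF/EC/- → run D
t=12: L0/L1/L2 = DF/EC/- → run D
t=13: L0/L1/L2 = DF/EC/- → run D
t=14: L0/L1/L2 = F/EC/- → run F
t=15: L0/L1/L2 = F/EC/- → run F
t=16: L0/L1/L2 = F/EC/- → run F
t=17: L0/L1/L2 = F/EC/- → run F
t=18: L0/L1/L2 = -/EC/- → run E
t=19: L0/L1/L2 = -/EC/- → run E
t=20: L0/L1/L2 = -/EC/- → run E
t=21: L0/L1/L2 = -/C/- → run C
t=22: L0/L1/L2 = -/C/- → run C
t=23: L0/L1/L2 = -/C/- → run C
t=24: (idle)
t=25: (idle)
t=26: (idle)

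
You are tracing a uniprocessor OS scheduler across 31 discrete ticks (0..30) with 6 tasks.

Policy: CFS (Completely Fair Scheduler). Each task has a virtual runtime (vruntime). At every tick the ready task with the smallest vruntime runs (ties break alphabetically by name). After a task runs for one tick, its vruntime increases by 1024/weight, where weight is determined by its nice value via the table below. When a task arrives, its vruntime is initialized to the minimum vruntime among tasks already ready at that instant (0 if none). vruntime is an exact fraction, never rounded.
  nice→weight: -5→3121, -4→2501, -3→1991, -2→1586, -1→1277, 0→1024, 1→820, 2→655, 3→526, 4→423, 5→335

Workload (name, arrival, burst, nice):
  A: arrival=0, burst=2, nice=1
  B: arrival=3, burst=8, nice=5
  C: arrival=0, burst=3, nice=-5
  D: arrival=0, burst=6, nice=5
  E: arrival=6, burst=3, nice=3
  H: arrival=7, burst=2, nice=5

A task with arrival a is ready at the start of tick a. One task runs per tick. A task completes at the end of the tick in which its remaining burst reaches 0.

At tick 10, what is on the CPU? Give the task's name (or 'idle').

t=0: vr[A=0 C=0 D=0] → run A
t=1: vr[A=256/205 C=0 D=0] → run C
t=2: vr[A=256/205 C=1024/3121 D=0] → run D
t=3: vr[A=256/205 B=1024/3121 C=1024/3121 D=1024/335] → run B
t=4: vr[A=256/205 B=3538944/1045535 C=1024/3121 D=1024/335] → run C
t=5: vr[A=256/205 B=3538944/1045535 C=2048/3121 D=1024/335] → run C
t=6: vr[A=256/205 B=3538944/1045535 D=1024/335 E=256/205] → run A
t=7: vr[B=3538944/1045535 D=1024/335 E=256/205 H=256/205] → run E
t=8: vr[B=3538944/1045535 D=1024/335 E=172288/53915 H=256/205] → run H
t=9: vr[B=3538944/1045535 D=1024/335 E=172288/53915 H=59136/13735] → run D
t=10: vr[B=3538944/1045535 D=2048/335 E=172288/53915 H=59136/13735] → run E
t=11: vr[B=3538944/1045535 D=2048/335 E=277248/53915 H=59136/13735] → run B
t=12: vr[B=6734848/1045535 D=2048/335 E=277248/53915 H=59136/13735] → run H
t=13: vr[B=6734848/1045535 D=2048/335 E=277248/53915] → run E
t=14: vr[B=6734848/1045535 D=2048/335] → run D
t=15: vr[B=6734848/1045535 D=3072/335] → run B
t=16: vr[B=9930752/1045535 D=3072/335] → run D
t=17: vr[B=9930752/1045535 D=4096/335] → run B
t=18: vr[B=13126656/1045535 D=4096/335] → run D
t=19: vr[B=13126656/1045535 D=1024/67] → run B
t=20: vr[B=3264512/209107 D=1024/67] → run D
t=21: vr[B=3264512/209107] → run B
t=22: vr[B=19518464/1045535] → run B
t=23: vr[B=22714368/1045535] → run B
t=24: (idle)
t=25: (idle)
t=26: (idle)
t=27: (idle)
t=28: (idle)
t=29: (idle)
t=30: (idle)

running at tick 10 = E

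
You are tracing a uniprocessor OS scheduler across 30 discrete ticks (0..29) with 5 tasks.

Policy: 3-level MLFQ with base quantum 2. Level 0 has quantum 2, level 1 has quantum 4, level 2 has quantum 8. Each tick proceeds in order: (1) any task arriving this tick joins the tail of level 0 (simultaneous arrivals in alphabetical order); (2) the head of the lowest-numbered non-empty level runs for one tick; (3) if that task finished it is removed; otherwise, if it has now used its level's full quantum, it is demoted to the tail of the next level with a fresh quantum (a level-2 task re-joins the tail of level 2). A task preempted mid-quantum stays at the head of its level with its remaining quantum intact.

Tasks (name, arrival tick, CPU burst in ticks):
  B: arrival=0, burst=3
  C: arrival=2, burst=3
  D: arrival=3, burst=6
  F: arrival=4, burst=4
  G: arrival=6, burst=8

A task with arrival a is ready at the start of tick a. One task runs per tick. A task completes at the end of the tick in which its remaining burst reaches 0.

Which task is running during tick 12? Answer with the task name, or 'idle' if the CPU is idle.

running at tick 12 = D

t=0: L0/L1/L2 = B/-/- → run B
t=1: L0/L1/L2 = B/-/- → run B
t=2: L0/L1/L2 = C/B/- → run C
t=3: L0/L1/L2 = CD/B/- → run C
t=4: L0/L1/L2 = DF/BC/- → run D
t=5: L0/L1/L2 = DF/BC/- → run D
t=6: L0/L1/L2 = FG/BCD/- → run F
t=7: L0/L1/L2 = FG/BCD/- → run F
t=8: L0/L1/L2 = G/BCDF/- → run G
t=9: L0/L1/L2 = G/BCDF/- → run G
t=10: L0/L1/L2 = -/BCDFG/- → run B
t=11: L0/L1/L2 = -/CDFG/- → run C
t=12: L0/L1/L2 = -/DFG/- → run D
t=13: L0/L1/L2 = -/DFG/- → run D
t=14: L0/L1/L2 = -/DFG/- → run D
t=15: L0/L1/L2 = -/DFG/- → run D
t=16: L0/L1/L2 = -/FG/- → run F
t=17: L0/L1/L2 = -/FG/- → run F
t=18: L0/L1/L2 = -/G/- → run G
t=19: L0/L1/L2 = -/G/- → run G
t=20: L0/L1/L2 = -/G/- → run G
t=21: L0/L1/L2 = -/G/- → run G
t=22: L0/L1/L2 = -/-/G → run G
t=23: L0/L1/L2 = -/-/G → run G
t=24: (idle)
t=25: (idle)
t=26: (idle)
t=27: (idle)
t=28: (idle)
t=29: (idle)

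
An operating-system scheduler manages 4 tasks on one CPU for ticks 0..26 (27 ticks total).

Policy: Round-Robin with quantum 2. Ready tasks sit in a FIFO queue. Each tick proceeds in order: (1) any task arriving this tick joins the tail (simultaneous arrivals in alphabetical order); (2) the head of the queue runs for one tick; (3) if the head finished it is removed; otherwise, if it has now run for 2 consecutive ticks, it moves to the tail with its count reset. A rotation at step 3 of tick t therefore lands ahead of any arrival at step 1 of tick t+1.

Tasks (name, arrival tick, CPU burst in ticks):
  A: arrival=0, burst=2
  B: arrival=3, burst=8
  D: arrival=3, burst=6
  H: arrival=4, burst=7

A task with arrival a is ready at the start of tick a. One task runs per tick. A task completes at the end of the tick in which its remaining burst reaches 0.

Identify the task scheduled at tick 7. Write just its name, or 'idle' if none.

t=0: queue=[A] q_used=0 → run A
t=1: queue=[A] q_used=1 → run A
t=2: (idle)
t=3: queue=[B,D] q_used=0 → run B
t=4: queue=[B,D,H] q_used=1 → run B
t=5: queue=[D,H,B] q_used=0 → run D
t=6: queue=[D,H,B] q_used=1 → run D
t=7: queue=[H,B,D] q_used=0 → run H
t=8: queue=[H,B,D] q_used=1 → run H
t=9: queue=[B,D,H] q_used=0 → run B
t=10: queue=[B,D,H] q_used=1 → run B
t=11: queue=[D,H,B] q_used=0 → run D
t=12: queue=[D,H,B] q_used=1 → run D
t=13: queue=[H,B,D] q_used=0 → run H
t=14: queue=[H,B,D] q_used=1 → run H
t=15: queue=[B,D,H] q_used=0 → run B
t=16: queue=[B,D,H] q_used=1 → run B
t=17: queue=[D,H,B] q_used=0 → run D
t=18: queue=[D,H,B] q_used=1 → run D
t=19: queue=[H,B] q_used=0 → run H
t=20: queue=[H,B] q_used=1 → run H
t=21: queue=[B,H] q_used=0 → run B
t=22: queue=[B,H] q_used=1 → run B
t=23: queue=[H] q_used=0 → run H
t=24: (idle)
t=25: (idle)
t=26: (idle)

running at tick 7 = H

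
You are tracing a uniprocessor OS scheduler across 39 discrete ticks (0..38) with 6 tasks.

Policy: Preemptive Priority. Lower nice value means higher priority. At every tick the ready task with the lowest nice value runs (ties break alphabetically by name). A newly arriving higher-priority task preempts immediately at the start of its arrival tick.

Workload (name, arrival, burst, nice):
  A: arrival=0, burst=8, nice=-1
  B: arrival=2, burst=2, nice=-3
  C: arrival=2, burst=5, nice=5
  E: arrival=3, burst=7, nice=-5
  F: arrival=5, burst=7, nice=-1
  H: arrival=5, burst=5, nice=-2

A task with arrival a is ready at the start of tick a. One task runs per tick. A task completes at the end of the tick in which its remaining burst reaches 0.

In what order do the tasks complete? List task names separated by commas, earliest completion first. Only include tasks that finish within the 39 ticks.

completion order = E, B, H, A, F, C

t=0: ready={A} → run A
t=1: ready={A} → run A
t=2: ready={A,B,C} → run B
t=3: ready={A,B,C,E} → run E
t=4: ready={A,B,C,E} → run E
t=5: ready={A,B,C,E,F,H} → run E
t=6: ready={A,B,C,E,F,H} → run E
t=7: ready={A,B,C,E,F,H} → run E
t=8: ready={A,B,C,E,F,H} → run E
t=9: ready={A,B,C,E,F,H} → run E
t=10: ready={A,B,C,F,H} → run B
t=11: ready={A,C,F,H} → run H
t=12: ready={A,C,F,H} → run H
t=13: ready={A,C,F,H} → run H
t=14: ready={A,C,F,H} → run H
t=15: ready={A,C,F,H} → run H
t=16: ready={A,C,F} → run A
t=17: ready={A,C,F} → run A
t=18: ready={A,C,F} → run A
t=19: ready={A,C,F} → run A
t=20: ready={A,C,F} → run A
t=21: ready={A,C,F} → run A
t=22: ready={C,F} → run F
t=23: ready={C,F} → run F
t=24: ready={C,F} → run F
t=25: ready={C,F} → run F
t=26: ready={C,F} → run F
t=27: ready={C,F} → run F
t=28: ready={C,F} → run F
t=29: ready={C} → run C
t=30: ready={C} → run C
t=31: ready={C} → run C
t=32: ready={C} → run C
t=33: ready={C} → run C
t=34: (idle)
t=35: (idle)
t=36: (idle)
t=37: (idle)
t=38: (idle)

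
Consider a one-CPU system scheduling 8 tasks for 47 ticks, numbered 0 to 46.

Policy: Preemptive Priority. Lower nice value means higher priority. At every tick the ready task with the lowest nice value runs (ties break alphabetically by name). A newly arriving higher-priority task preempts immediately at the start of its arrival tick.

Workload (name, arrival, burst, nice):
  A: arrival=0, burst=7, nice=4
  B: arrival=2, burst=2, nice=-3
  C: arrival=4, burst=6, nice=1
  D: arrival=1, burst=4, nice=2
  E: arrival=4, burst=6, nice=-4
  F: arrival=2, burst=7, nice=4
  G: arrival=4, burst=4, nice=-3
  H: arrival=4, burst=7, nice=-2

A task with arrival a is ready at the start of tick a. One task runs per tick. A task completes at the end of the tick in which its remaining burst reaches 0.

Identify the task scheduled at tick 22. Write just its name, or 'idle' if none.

t=0: ready={A} → run A
t=1: ready={A,D} → run D
t=2: ready={A,B,D,F} → run B
t=3: ready={A,B,D,F} → run B
t=4: ready={A,C,D,E,F,G,H} → run E
t=5: ready={A,C,D,E,F,G,H} → run E
t=6: ready={A,C,D,E,F,G,H} → run E
t=7: ready={A,C,D,E,F,G,H} → run E
t=8: ready={A,C,D,E,F,G,H} → run E
t=9: ready={A,C,D,E,F,G,H} → run E
t=10: ready={A,C,D,F,G,H} → run G
t=11: ready={A,C,D,F,G,H} → run G
t=12: ready={A,C,D,F,G,H} → run G
t=13: ready={A,C,D,F,G,H} → run G
t=14: ready={A,C,D,F,H} → run H
t=15: ready={A,C,D,F,H} → run H
t=16: ready={A,C,D,F,H} → run H
t=17: ready={A,C,D,F,H} → run H
t=18: ready={A,C,D,F,H} → run H
t=19: ready={A,C,D,F,H} → run H
t=20: ready={A,C,D,F,H} → run H
t=21: ready={A,C,D,F} → run C
t=22: ready={A,C,D,F} → run C
t=23: ready={A,C,D,F} → run C
t=24: ready={A,C,D,F} → run C
t=25: ready={A,C,D,F} → run C
t=26: ready={A,C,D,F} → run C
t=27: ready={A,D,F} → run D
t=28: ready={A,D,F} → run D
t=29: ready={A,D,F} → run D
t=30: ready={A,F} → run A
t=31: ready={A,F} → run A
t=32: ready={A,F} → run A
t=33: ready={A,F} → run A
t=34: ready={A,F} → run A
t=35: ready={A,F} → run A
t=36: ready={F} → run F
t=37: ready={F} → run F
t=38: ready={F} → run F
t=39: ready={F} → run F
t=40: ready={F} → run F
t=41: ready={F} → run F
t=42: ready={F} → run F
t=43: (idle)
t=44: (idle)
t=45: (idle)
t=46: (idle)

running at tick 22 = C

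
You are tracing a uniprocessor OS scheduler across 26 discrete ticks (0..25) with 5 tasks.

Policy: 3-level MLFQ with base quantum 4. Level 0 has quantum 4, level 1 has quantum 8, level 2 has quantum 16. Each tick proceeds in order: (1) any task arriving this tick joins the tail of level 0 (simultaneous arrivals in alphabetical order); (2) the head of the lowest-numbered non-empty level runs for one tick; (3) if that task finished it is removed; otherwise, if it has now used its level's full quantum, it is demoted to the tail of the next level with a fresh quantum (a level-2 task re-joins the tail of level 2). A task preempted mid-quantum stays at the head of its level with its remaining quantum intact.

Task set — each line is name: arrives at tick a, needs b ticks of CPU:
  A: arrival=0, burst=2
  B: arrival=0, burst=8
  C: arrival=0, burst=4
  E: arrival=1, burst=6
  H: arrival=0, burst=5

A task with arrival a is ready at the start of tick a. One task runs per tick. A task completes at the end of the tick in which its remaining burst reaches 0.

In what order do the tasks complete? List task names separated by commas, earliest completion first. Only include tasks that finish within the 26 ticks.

completion order = A, C, B, H, E

t=0: L0/L1/L2 = ABCH/-/- → run A
t=1: L0/L1/L2 = ABCHE/-/- → run A
t=2: L0/L1/L2 = BCHE/-/- → run B
t=3: L0/L1/L2 = BCHE/-/- → run B
t=4: L0/L1/L2 = BCHE/-/- → run B
t=5: L0/L1/L2 = BCHE/-/- → run B
t=6: L0/L1/L2 = CHE/B/- → run C
t=7: L0/L1/L2 = CHE/B/- → run C
t=8: L0/L1/L2 = CHE/B/- → run C
t=9: L0/L1/L2 = CHE/B/- → run C
t=10: L0/L1/L2 = HE/B/- → run H
t=11: L0/L1/L2 = HE/B/- → run H
t=12: L0/L1/L2 = HE/B/- → run H
t=13: L0/L1/L2 = HE/B/- → run H
t=14: L0/L1/L2 = E/BH/- → run E
t=15: L0/L1/L2 = E/BH/- → run E
t=16: L0/L1/L2 = E/BH/- → run E
t=17: L0/L1/L2 = E/BH/- → run E
t=18: L0/L1/L2 = -/BHE/- → run B
t=19: L0/L1/L2 = -/BHE/- → run B
t=20: L0/L1/L2 = -/BHE/- → run B
t=21: L0/L1/L2 = -/BHE/- → run B
t=22: L0/L1/L2 = -/HE/- → run H
t=23: L0/L1/L2 = -/E/- → run E
t=24: L0/L1/L2 = -/E/- → run E
t=25: (idle)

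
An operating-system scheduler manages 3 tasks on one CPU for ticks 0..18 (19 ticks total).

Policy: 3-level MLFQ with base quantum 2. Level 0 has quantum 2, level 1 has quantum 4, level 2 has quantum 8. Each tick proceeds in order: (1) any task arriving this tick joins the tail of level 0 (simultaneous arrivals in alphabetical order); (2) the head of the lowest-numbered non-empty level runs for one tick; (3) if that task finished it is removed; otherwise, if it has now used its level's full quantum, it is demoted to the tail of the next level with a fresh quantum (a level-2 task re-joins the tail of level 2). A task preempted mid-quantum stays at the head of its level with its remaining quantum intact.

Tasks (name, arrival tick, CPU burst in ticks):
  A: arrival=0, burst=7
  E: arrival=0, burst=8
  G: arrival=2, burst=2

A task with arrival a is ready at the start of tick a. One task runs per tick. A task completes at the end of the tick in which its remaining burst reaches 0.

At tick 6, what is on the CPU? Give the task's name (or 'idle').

t=0: L0/L1/L2 = AE/-/- → run A
t=1: L0/L1/L2 = AE/-/- → run A
t=2: L0/L1/L2 = EG/A/- → run E
t=3: L0/L1/L2 = EG/A/- → run E
t=4: L0/L1/L2 = G/AE/- → run G
t=5: L0/L1/L2 = G/AE/- → run G
t=6: L0/L1/L2 = -/AE/- → run A
t=7: L0/L1/L2 = -/AE/- → run A
t=8: L0/L1/L2 = -/AE/- → run A
t=9: L0/L1/L2 = -/AE/- → run A
t=10: L0/L1/L2 = -/E/A → run E
t=11: L0/L1/L2 = -/E/A → run E
t=12: L0/L1/L2 = -/E/A → run E
t=13: L0/L1/L2 = -/E/A → run E
t=14: L0/L1/L2 = -/-/AE → run A
t=15: L0/L1/L2 = -/-/E → run E
t=16: L0/L1/L2 = -/-/E → run E
t=17: (idle)
t=18: (idle)

running at tick 6 = A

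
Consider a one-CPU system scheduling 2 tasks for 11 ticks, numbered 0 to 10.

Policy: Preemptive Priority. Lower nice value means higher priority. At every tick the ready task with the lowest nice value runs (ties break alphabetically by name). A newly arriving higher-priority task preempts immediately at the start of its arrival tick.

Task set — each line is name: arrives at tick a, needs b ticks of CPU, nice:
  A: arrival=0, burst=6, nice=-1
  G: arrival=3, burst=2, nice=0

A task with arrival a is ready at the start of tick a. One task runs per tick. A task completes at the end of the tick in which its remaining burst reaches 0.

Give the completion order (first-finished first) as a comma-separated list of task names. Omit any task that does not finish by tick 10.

completion order = A, G

t=0: ready={A} → run A
t=1: ready={A} → run A
t=2: ready={A} → run A
t=3: ready={A,G} → run A
t=4: ready={A,G} → run A
t=5: ready={A,G} → run A
t=6: ready={G} → run G
t=7: ready={G} → run G
t=8: (idle)
t=9: (idle)
t=10: (idle)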